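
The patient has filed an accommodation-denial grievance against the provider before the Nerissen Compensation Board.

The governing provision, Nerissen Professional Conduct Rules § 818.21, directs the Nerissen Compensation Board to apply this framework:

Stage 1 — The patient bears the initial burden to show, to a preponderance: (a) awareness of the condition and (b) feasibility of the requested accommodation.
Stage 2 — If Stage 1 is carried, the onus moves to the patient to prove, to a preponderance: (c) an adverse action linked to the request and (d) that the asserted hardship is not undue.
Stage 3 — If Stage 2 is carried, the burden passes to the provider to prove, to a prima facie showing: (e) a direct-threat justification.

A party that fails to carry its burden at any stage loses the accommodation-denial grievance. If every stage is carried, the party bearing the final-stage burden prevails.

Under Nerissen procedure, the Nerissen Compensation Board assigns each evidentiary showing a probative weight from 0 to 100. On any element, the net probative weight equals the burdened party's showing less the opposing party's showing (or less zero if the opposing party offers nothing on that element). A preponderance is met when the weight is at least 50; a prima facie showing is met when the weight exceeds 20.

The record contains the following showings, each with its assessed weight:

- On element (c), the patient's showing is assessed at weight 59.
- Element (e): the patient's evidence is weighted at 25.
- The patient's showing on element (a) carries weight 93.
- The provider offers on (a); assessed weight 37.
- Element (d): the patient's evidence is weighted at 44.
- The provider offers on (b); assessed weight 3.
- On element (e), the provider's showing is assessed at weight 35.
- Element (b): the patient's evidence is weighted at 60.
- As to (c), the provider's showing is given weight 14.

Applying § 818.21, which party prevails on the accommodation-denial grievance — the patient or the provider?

Stage 1 (patient, a preponderance, weight is at least 50): (a) net 93−37=56 ≥ 50 — meets; (b) net 60−3=57 ≥ 50 — meets.
  Stage 1 carried; the burden remains with the patient.
Stage 2 (patient, a preponderance, weight is at least 50): (c) net 59−14=45 < 50 — fails; (d) 44 < 50 — fails.
  The patient does not carry Stage 2.
The provider prevails.

provider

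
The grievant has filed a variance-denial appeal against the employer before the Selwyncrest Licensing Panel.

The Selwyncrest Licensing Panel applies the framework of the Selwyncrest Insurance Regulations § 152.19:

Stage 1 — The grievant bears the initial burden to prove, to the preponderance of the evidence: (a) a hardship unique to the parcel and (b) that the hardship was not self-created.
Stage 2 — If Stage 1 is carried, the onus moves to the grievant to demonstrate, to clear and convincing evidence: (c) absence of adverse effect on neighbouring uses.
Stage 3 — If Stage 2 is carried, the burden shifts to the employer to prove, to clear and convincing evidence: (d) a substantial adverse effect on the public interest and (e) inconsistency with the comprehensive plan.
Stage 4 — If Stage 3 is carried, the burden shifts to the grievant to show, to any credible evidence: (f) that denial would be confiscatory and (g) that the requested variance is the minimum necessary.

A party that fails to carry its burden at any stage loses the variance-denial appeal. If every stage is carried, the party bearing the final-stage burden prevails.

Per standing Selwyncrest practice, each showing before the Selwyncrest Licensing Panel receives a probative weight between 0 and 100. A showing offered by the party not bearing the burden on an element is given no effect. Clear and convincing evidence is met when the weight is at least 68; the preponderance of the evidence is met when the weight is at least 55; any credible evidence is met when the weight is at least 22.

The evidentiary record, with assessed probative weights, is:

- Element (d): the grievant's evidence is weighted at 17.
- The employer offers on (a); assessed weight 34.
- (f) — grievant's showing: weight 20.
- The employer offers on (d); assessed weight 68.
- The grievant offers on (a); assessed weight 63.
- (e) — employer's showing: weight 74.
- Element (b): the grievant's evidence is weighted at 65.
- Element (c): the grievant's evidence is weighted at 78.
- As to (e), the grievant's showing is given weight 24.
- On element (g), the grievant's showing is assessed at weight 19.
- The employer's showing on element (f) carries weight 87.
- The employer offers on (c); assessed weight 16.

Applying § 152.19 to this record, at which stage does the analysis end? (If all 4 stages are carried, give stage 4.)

Stage 1 (grievant, the preponderance of the evidence, weight is at least 55): (a) 63 (employer's 34 disregarded) ≥ 55 — meets; (b) 65 ≥ 55 — meets.
  Stage 1 is satisfied; the grievant continues to bear the burden.
Stage 2 (grievant, clear and convincing evidence, weight is at least 68): (c) 78 (employer's 16 disregarded) ≥ 68 — meets.
  Stage 2 is satisfied; the onus moves to the employer.
Stage 3 (employer, clear and convincing evidence, weight is at least 68): (d) 68 (grievant's 17 disregarded) ≥ 68 — meets; (e) 74 (grievant's 24 disregarded) ≥ 68 — meets.
  The employer carries Stage 3; the grievant now bears the burden.
Stage 4 (grievant, any credible evidence, weight is at least 22): (f) 20 (employer's 87 disregarded) < 22 — fails; (g) 19 < 22 — fails.
  Not every element is met, so the grievant fails to carry Stage 4.
The employer prevails.

stage 4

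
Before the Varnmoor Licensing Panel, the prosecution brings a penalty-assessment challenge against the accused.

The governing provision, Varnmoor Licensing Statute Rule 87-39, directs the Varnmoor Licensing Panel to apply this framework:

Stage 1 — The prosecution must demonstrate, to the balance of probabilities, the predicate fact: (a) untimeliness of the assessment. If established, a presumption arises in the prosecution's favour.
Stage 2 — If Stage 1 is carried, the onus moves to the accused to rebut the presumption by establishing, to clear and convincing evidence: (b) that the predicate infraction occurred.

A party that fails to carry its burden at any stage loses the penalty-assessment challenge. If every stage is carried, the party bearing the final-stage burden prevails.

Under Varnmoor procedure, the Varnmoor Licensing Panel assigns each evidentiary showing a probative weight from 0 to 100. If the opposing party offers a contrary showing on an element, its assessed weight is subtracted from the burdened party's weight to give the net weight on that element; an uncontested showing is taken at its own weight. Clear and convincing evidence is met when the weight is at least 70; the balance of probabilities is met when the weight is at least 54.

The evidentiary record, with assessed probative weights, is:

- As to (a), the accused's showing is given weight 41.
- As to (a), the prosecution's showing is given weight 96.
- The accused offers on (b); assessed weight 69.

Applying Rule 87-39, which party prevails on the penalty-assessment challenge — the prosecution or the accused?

Stage 1 (prosecution, the balance of probabilities, weight is at least 54): (a) net 96−41=55 ≥ 54 — meets.
  The prosecution carries Stage 1; the accused now bears the burden.
Stage 2 (accused, clear and convincing evidence, weight is at least 70): (b) 69 < 70 — fails.
  The accused does not carry Stage 2.
The prosecution prevails.

prosecution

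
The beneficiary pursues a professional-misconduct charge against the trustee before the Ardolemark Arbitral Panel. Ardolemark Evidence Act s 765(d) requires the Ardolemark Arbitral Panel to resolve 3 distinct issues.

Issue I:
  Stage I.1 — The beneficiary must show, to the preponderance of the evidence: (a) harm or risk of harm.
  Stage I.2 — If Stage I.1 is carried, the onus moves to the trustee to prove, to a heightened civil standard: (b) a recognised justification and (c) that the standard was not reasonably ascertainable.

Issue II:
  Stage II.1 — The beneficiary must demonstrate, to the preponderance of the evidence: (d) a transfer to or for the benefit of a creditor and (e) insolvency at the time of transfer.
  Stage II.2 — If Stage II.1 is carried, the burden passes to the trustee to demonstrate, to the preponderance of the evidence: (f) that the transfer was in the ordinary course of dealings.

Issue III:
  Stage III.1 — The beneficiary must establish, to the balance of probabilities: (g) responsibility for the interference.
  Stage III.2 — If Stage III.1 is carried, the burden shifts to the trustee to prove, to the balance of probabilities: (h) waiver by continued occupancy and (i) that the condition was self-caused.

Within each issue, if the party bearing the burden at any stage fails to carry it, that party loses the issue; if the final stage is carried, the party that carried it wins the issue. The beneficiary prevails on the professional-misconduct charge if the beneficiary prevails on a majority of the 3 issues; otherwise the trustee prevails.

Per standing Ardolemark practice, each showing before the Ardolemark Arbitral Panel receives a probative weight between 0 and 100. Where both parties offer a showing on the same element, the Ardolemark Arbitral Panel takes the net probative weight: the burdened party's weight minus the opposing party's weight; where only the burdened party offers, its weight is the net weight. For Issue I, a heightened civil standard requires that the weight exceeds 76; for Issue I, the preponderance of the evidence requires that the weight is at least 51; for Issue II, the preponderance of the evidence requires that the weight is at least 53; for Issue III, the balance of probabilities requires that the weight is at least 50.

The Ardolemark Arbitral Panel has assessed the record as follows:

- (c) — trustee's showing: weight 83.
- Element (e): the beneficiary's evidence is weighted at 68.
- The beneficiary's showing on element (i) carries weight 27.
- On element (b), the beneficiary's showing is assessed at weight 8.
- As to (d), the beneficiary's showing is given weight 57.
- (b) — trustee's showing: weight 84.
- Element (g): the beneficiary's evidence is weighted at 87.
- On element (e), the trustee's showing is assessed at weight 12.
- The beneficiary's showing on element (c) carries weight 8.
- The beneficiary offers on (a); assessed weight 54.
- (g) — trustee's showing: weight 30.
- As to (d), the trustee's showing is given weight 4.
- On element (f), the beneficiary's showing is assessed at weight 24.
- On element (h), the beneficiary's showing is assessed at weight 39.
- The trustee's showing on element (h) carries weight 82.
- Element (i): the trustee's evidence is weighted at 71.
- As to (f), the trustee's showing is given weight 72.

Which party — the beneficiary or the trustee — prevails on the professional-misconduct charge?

— Issue I —
Stage I.1 (beneficiary, the preponderance of the evidence, weight is at least 51): (a) 54 ≥ 51 — meets.
  Stage I.1 carried; the burden shifts to the trustee.
Stage I.2 (trustee, a heightened civil standard, weight exceeds 76): (b) net 84−8=76 ≤ 76 — fails; (c) net 83−8=75 ≤ 76 — fails.
  Not every element is met, so the trustee fails to carry Stage I.2.
The analysis ends at Stage I.2; the beneficiary prevails on this issue.
— Issue II —
Stage II.1 (beneficiary, the preponderance of the evidence, weight is at least 53): (d) net 57−4=53 ≥ 53 — meets; (e) net 68−12=56 ≥ 53 — meets.
  All elements met. The burden passes to the trustee.
Stage II.2 (trustee, the preponderance of the evidence, weight is at least 53): (f) net 72−24=48 < 53 — fails.
  Not every element is met, so the trustee fails to carry Stage II.2.
The analysis ends at Stage II.2; the beneficiary prevails on this issue.
— Issue III —
Stage III.1 — burden on beneficiary; standard: the balance of probabilities (weight is at least 50).
    (g): 87 − 30 = 57 ≥ 50 [met]
  The beneficiary carries Stage III.1; the trustee now bears the burden.
Stage III.2 — burden on trustee; standard: the balance of probabilities (weight is at least 50).
    (h): 82 − 39 = 43 < 50 [not met]
    (i): 71 − 27 = 44 < 50 [not met]
  Stage III.2 not carried; the trustee fails its burden.
The beneficiary prevails on this issue.
Per-issue: Issue I → beneficiary; Issue II → beneficiary; Issue III → beneficiary. The beneficiary must prevail on a majority of issues; overall, the beneficiary prevails.

beneficiary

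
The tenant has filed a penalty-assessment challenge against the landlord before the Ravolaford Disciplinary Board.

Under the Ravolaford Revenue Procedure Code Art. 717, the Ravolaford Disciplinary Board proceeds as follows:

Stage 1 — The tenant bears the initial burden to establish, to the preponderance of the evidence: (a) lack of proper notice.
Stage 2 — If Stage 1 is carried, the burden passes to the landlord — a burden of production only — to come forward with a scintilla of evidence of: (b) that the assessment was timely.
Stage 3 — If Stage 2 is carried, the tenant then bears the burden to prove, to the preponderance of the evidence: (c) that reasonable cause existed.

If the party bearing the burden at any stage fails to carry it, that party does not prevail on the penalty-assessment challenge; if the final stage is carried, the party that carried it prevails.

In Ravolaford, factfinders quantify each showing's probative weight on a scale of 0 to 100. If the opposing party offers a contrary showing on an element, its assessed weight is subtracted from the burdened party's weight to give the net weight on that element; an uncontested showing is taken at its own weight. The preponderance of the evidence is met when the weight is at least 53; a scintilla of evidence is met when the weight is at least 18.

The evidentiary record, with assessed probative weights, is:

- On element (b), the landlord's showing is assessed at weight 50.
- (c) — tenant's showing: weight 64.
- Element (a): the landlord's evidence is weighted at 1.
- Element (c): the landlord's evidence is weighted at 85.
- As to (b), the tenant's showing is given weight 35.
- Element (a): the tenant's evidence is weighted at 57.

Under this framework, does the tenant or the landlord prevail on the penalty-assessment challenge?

At Stage 1 the tenant must meet the preponderance of the evidence (weight is at least 53): on (a) the weight is 57 less the opposing 1 gives net 56, ≥ 53, so (a) meets the standard.
  Stage 1 carried; the burden shifts to the landlord.
At Stage 2 the landlord must meet a scintilla of evidence (weight is at least 18): on (b) the weight is 50 less the opposing 35 gives net 15, < 18, so (b) does not meet the standard.
  The landlord does not carry Stage 2.
The tenant prevails.

tenant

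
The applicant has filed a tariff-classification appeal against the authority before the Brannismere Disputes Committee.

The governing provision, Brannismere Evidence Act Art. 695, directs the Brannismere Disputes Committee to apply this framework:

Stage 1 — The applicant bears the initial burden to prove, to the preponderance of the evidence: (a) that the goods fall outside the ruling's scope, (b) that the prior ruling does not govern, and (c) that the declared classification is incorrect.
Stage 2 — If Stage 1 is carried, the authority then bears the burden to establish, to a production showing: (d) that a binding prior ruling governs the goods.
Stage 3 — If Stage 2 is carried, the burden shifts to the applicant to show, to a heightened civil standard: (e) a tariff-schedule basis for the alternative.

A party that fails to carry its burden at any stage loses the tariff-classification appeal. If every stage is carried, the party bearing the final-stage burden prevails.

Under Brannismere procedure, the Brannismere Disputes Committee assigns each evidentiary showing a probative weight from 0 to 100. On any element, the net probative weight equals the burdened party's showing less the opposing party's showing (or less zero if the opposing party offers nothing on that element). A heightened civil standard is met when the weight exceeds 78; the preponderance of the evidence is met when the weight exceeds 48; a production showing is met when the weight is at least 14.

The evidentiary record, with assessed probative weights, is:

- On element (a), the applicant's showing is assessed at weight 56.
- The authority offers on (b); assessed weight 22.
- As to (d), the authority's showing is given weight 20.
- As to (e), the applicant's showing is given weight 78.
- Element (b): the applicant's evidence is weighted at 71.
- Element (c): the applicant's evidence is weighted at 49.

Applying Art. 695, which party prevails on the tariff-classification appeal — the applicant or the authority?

At Stage 1 the applicant must meet the preponderance of the evidence (weight exceeds 48): on (a) the weight is 56, which does exceed 48, so (a) meets the standard; on (b) the weight is 71 less the opposing 22 gives net 49, which does exceed 48, so (b) meets the standard; on (c) the weight is 49, > 48, so (c) meets the standard.
  Stage 1 carried; the burden shifts to the authority.
At Stage 2 the authority must meet a production showing (weight is at least 14): on (d) the weight is 20, which does reach 14, so (d) meets the standard.
  Stage 2 carried; the burden shifts to the applicant.
At Stage 3 the applicant must meet a heightened civil standard (weight exceeds 78): on (e) the weight is 78, ≤ 78, so (e) does not meet the standard.
  The applicant does not carry Stage 3.
So the authority prevails.

authority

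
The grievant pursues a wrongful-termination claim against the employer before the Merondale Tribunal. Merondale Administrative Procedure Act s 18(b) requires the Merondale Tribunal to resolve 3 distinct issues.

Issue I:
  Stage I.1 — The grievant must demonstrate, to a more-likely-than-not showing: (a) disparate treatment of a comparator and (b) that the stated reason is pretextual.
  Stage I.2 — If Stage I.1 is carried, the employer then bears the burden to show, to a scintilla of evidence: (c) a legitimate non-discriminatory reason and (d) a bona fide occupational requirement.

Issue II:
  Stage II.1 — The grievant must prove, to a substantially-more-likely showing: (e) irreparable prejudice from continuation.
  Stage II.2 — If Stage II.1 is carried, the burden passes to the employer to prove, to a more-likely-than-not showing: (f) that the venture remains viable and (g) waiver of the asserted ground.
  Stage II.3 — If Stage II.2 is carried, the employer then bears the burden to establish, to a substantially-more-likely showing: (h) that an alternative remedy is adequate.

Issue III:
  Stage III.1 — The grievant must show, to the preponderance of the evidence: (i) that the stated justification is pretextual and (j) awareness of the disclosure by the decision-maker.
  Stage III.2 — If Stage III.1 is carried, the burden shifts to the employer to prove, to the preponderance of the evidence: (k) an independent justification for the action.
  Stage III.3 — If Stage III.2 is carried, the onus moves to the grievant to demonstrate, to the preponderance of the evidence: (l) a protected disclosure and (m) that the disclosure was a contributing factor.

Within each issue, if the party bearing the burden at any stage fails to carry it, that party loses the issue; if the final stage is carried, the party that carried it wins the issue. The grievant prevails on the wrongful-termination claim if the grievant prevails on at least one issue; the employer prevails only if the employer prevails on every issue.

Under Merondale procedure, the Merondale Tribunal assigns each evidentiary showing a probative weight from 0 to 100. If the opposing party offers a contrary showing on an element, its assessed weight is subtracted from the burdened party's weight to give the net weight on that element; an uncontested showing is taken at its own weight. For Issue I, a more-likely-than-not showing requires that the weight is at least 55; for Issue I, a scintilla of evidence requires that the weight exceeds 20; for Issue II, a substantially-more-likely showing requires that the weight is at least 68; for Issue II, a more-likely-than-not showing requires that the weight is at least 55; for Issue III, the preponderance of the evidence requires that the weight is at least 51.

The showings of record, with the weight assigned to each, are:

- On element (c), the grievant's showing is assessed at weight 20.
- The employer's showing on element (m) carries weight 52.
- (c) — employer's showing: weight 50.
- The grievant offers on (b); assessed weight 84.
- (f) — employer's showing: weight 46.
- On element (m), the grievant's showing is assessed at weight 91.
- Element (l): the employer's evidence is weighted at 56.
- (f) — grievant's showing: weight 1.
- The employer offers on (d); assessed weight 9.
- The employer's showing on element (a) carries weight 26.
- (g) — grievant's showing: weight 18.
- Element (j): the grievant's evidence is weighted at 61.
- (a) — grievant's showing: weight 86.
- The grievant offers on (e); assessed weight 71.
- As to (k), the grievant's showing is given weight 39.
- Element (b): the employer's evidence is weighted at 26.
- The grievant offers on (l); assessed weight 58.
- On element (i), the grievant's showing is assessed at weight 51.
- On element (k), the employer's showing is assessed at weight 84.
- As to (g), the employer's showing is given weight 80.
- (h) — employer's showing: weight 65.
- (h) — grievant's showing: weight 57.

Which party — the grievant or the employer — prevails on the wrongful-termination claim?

— Issue I —
Stage I.1 — burden on grievant; standard: a more-likely-than-not showing (weight is at least 55).
    (a): 86 − 26 = 60 ≥ 55 [met]
    (b): 84 − 26 = 58 ≥ 55 [met]
  The grievant carries Stage I.1; the employer now bears the burden.
Stage I.2 — burden on employer; standard: a scintilla of evidence (weight exceeds 20).
    (c): 50 − 20 = 30 > 20 [met]
    (d): 9 ≤ 20 [not met]
  Not every element is met, so the employer fails to carry Stage I.2.
The grievant prevails on this issue.
— Issue II —
Stage II.1 — burden on grievant; standard: a substantially-more-likely showing (weight is at least 68).
    (e): 71 ≥ 68 [met]
  The grievant carries Stage II.1; the employer now bears the burden.
Stage II.2 — burden on employer; standard: a more-likely-than-not showing (weight is at least 55).
    (f): 46 − 1 = 45 < 55 [not met]
    (g): 80 − 18 = 62 ≥ 55 [met]
  Not every element is met, so the employer fails to carry Stage II.2.
The analysis ends at Stage II.2; the grievant prevails on this issue.
— Issue III —
Stage III.1 (grievant, the preponderance of the evidence, weight is at least 51): (i) 51 ≥ 51 — meets; (j) 61 ≥ 51 — meets.
  Stage III.1 is satisfied; the onus moves to the employer.
Stage III.2 (employer, the preponderance of the evidence, weight is at least 51): (k) net 84−39=45 < 51 — fails.
  Not every element is met, so the employer fails to carry Stage III.2.
The grievant prevails on this issue.
Per-issue: Issue I → grievant; Issue II → grievant; Issue III → grievant. The grievant must prevail on at least one issue; overall, the grievant prevails.

grievant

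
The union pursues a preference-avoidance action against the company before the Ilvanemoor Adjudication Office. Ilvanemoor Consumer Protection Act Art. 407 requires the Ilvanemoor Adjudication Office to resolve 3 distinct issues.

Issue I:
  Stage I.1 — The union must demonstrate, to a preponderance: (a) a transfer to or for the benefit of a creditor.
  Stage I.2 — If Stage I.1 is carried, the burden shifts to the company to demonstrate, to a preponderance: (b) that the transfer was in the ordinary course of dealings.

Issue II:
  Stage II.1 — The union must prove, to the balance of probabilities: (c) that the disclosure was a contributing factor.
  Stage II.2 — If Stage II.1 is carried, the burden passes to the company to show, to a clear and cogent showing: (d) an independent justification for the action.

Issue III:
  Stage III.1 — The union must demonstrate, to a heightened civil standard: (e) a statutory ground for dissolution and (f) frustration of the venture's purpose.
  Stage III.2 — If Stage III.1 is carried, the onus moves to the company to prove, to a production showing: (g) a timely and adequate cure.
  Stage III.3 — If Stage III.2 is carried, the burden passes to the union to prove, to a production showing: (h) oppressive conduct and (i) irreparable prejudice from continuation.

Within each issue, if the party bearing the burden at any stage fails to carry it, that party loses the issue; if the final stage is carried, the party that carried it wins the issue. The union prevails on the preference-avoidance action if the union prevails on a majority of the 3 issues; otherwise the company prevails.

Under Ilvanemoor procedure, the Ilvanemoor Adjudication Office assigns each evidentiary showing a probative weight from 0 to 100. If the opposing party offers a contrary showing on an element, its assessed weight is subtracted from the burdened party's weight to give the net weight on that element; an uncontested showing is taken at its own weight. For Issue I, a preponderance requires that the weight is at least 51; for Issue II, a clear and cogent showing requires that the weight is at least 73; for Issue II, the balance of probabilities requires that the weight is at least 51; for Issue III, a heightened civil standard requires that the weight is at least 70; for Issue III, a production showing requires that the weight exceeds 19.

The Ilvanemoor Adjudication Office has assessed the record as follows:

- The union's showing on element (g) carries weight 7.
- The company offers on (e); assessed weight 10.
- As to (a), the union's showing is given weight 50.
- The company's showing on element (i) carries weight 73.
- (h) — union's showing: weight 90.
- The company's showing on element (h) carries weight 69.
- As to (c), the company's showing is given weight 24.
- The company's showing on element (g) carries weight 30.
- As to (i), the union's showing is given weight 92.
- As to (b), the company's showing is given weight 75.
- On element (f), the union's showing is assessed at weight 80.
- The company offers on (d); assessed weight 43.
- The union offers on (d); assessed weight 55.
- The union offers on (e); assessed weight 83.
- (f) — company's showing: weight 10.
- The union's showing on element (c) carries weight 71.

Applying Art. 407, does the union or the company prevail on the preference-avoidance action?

company

— Issue I —
At Stage I.1 the union must meet a preponderance (weight is at least 51): on (a) the weight is 50, < 51, so (a) does not meet the standard.
  The union does not carry Stage I.1.
The company prevails on this issue.
— Issue II —
At Stage II.1 the union must meet the balance of probabilities (weight is at least 51): on (c) the weight is 71 less the opposing 24 gives net 47, which does not reach 51, so (c) does not meet the standard.
  Not every element is met, so the union fails to carry Stage II.1.
So the company prevails on this issue.
— Issue III —
At Stage III.1 the union must meet a heightened civil standard (weight is at least 70): on (e) the weight is 83 less the opposing 10 gives net 73, ≥ 70, so (e) meets the standard; on (f) the weight is 80 less the opposing 10 gives net 70, ≥ 70, so (f) meets the standard.
  Stage III.1 is satisfied; the onus moves to the company.
At Stage III.2 the company must meet a production showing (weight exceeds 19): on (g) the weight is 30 less the opposing 7 gives net 23, which does exceed 19, so (g) meets the standard.
  Stage III.2 carried; the burden shifts to the union.
At Stage III.3 the union must meet a production showing (weight exceeds 19): on (h) the weight is 90 less the opposing 69 gives net 21, > 19, so (h) meets the standard; on (i) the weight is 92 less the opposing 73 gives net 19, which does not exceed 19, so (i) does not meet the standard.
  Stage III.3 not carried; the union fails its burden.
The analysis ends at Stage III.3; the company prevails on this issue.
Per-issue: Issue I → company; Issue II → company; Issue III → company. The union must prevail on a majority of issues; overall, the company prevails.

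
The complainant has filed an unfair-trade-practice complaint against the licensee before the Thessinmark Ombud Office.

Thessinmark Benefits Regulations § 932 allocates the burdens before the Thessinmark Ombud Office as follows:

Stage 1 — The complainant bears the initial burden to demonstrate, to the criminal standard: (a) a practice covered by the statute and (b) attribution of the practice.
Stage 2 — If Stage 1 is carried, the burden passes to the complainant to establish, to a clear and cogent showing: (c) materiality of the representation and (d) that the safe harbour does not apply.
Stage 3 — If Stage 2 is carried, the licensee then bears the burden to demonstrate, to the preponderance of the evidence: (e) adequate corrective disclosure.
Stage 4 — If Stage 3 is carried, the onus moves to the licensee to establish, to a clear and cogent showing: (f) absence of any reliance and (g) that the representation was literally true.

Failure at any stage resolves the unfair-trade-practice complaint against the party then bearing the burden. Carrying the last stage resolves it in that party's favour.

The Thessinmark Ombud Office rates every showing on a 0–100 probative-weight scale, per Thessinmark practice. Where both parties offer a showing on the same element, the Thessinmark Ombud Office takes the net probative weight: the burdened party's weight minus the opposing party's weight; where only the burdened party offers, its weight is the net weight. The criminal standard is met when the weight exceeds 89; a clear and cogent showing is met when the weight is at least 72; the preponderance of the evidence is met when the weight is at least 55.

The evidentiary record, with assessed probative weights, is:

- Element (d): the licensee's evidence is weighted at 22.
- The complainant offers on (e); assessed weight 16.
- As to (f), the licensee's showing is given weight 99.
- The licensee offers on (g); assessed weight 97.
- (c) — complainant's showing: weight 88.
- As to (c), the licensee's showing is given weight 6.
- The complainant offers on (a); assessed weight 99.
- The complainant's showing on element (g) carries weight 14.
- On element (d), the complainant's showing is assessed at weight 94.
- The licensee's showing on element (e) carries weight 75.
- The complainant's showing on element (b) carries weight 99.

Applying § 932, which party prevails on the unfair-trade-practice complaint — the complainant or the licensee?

licensee

Stage 1 — burden on complainant; standard: the criminal standard (weight exceeds 89).
    (a): 99 > 89 [met]
    (b): 99 > 89 [met]
  Stage 1 carried; the burden remains with the complainant.
Stage 2 — burden on complainant; standard: a clear and cogent showing (weight is at least 72).
    (c): 88 − 6 = 82 ≥ 72 [met]
    (d): 94 − 22 = 72 ≥ 72 [met]
  Stage 2 is satisfied; the onus moves to the licensee.
Stage 3 — burden on licensee; standard: the preponderance of the evidence (weight is at least 55).
    (e): 75 − 16 = 59 ≥ 55 [met]
  Stage 3 is satisfied; the licensee continues to bear the burden.
Stage 4 — burden on licensee; standard: a clear and cogent showing (weight is at least 72).
    (f): 99 ≥ 72 [met]
    (g): 97 − 14 = 83 ≥ 72 [met]
  The licensee carries the last stage.
Every stage carried; the licensee prevails.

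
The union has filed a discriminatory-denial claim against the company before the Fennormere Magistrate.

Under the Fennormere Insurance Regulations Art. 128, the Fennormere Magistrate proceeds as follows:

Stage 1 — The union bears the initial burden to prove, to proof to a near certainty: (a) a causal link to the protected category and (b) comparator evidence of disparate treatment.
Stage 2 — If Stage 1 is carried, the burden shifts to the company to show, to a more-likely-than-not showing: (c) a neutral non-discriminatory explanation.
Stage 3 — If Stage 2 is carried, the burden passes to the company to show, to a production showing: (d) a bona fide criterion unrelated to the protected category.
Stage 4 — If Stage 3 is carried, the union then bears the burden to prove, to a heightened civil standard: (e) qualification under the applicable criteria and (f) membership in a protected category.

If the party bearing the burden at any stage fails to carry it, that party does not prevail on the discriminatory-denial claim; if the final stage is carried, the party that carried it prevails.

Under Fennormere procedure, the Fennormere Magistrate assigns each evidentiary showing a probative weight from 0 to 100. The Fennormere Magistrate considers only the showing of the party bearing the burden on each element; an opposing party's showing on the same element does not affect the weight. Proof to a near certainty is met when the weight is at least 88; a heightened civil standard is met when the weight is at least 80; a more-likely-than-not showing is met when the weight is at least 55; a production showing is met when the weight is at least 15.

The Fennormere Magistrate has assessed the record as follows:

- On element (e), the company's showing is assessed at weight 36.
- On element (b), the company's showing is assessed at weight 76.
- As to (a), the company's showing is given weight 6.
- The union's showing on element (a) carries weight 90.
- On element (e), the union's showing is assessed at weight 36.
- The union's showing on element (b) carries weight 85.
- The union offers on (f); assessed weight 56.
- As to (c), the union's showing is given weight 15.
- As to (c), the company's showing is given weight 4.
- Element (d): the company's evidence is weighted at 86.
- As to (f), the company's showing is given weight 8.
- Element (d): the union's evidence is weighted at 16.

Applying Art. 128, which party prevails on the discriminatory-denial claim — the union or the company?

company

Stage 1 (union, proof to a near certainty, weight is at least 88): (a) 90 (company's 6 disregarded) ≥ 88 — meets; (b) 85 (company's 76 disregarded) < 88 — fails.
  Not every element is met, so the union fails to carry Stage 1.
So the company prevails.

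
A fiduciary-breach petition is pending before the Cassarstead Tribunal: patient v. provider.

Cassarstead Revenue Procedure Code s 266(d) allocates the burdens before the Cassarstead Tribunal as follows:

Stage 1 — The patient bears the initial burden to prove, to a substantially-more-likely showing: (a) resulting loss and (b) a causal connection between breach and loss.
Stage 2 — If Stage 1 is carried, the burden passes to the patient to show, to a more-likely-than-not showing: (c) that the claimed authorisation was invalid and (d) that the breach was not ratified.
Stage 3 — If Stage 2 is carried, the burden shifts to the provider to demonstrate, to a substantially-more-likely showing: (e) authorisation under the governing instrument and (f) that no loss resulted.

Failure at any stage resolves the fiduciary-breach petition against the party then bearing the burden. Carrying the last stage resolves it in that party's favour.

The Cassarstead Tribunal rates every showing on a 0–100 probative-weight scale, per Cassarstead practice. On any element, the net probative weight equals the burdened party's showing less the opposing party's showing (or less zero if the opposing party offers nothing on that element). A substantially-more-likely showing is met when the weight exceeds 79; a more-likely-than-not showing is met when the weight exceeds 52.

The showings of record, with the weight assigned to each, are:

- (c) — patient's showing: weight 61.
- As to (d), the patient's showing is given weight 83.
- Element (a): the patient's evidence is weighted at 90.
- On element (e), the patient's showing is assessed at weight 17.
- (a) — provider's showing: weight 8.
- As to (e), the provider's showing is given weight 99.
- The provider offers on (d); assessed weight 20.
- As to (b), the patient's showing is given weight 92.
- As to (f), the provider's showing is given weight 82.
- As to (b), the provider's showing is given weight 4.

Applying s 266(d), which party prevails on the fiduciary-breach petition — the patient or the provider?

At Stage 1 the patient must meet a substantially-more-likely showing (weight exceeds 79): on (a) the weight is 90 less the opposing 8 gives net 82, > 79, so (a) meets the standard; on (b) the weight is 92 less the opposing 4 gives net 88, > 79, so (b) meets the standard.
  All elements met. The patient retains the burden for Stage 2.
At Stage 2 the patient must meet a more-likely-than-not showing (weight exceeds 52): on (c) the weight is 61, > 52, so (c) meets the standard; on (d) the weight is 83 less the opposing 20 gives net 63, > 52, so (d) meets the standard.
  All elements met. The burden passes to the provider.
At Stage 3 the provider must meet a substantially-more-likely showing (weight exceeds 79): on (e) the weight is 99 less the opposing 17 gives net 82, which does exceed 79, so (e) meets the standard; on (f) the weight is 82, which does exceed 79, so (f) meets the standard.
  The provider carries the last stage.
All stages carried — the provider prevails.

provider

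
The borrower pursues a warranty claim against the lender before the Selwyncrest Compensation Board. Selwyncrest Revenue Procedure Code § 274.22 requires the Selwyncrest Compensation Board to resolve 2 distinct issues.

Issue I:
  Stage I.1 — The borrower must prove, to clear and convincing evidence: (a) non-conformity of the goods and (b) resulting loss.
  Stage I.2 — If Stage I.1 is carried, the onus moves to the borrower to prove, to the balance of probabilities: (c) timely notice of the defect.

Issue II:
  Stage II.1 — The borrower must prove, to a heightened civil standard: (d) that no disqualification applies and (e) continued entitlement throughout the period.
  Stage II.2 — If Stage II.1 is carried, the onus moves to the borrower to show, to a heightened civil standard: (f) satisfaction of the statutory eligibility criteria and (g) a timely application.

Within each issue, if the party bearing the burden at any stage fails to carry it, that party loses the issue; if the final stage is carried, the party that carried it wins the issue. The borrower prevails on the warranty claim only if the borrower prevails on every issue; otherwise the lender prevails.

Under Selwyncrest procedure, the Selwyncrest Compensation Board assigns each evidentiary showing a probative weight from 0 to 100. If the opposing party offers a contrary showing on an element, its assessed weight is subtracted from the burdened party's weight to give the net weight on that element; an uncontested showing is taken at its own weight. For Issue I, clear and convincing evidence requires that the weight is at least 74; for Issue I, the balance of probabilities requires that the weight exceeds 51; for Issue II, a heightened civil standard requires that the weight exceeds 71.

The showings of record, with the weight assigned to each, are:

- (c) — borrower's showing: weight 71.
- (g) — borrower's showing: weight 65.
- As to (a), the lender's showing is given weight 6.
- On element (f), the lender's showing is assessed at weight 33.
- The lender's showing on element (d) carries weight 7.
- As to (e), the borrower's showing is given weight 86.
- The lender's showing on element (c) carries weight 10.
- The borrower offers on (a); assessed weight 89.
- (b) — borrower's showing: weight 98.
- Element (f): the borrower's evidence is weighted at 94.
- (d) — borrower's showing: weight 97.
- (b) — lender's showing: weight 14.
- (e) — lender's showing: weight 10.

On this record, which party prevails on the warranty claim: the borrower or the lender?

lender

— Issue I —
Stage I.1 (borrower, clear and convincing evidence, weight is at least 74): (a) net 89−6=83 ≥ 74 — meets; (b) net 98−14=84 ≥ 74 — meets.
  Stage I.1 is satisfied; the borrower continues to bear the burden.
Stage I.2 (borrower, the balance of probabilities, weight exceeds 51): (c) net 71−10=61 > 51 — meets.
  All elements met at the final stage.
Every stage carried; the borrower prevails on this issue.
— Issue II —
At Stage II.1 the borrower must meet a heightened civil standard (weight exceeds 71): on (d) the weight is 97 less the opposing 7 gives net 90, > 71, so (d) meets the standard; on (e) the weight is 86 less the opposing 10 gives net 76, > 71, so (e) meets the standard.
  All elements met. The borrower retains the burden for Stage II.2.
At Stage II.2 the borrower must meet a heightened civil standard (weight exceeds 71): on (f) the weight is 94 less the opposing 33 gives net 61, which does not exceed 71, so (f) does not meet the standard; on (g) the weight is 65, which does not exceed 71, so (g) does not meet the standard.
  The borrower does not carry Stage II.2.
The lender prevails on this issue.
Per-issue: Issue I → borrower; Issue II → lender. The borrower must prevail on every issue; overall, the lender prevails.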